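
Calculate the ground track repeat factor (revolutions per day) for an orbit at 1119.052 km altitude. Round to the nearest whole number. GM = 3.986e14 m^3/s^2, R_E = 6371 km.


r = 7.490052e+06 m
T = 2*pi*sqrt(r^3/mu) = 6451.1698 s = 107.5195 min
revs/day = 1440 / 107.5195 = 13.3929
Rounded: 13 revolutions per day

13 revolutions per day


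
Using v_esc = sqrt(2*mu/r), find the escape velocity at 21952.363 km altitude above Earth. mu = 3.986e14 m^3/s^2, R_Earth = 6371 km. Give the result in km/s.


r = 6371.0 + 21952.363 = 28323.3630 km = 2.8323363e+07 m
v_esc = sqrt(2*mu/r) = sqrt(2*3.986e14 / 2.8323363e+07)
v_esc = 5305.3157 m/s = 5.3053 km/s

5.3053 km/s


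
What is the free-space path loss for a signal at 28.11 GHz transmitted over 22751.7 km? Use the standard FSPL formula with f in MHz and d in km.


f = 28.11 GHz = 28110.0000 MHz
d = 22751.7 km
FSPL = 32.44 + 20*log10(28110.0000) + 20*log10(22751.7)
FSPL = 32.44 + 88.9772 + 87.1403
FSPL = 208.5575 dB

208.5575 dB


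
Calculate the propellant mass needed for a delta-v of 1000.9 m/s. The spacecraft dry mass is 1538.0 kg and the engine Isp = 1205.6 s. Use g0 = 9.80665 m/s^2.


ve = Isp * g0 = 1205.6 * 9.80665 = 11822.897240 m/s
mass ratio = exp(dv/ve) = exp(1000.9/11822.897240) = 1.08834453
m_prop = m_dry * (mr - 1) = 1538.0 * (1.08834453 - 1)
m_prop = 135.8739 kg

135.8739 kg


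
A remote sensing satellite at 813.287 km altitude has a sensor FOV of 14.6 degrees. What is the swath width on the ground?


FOV = 14.6 deg = 0.2548181 rad
swath = 2 * alt * tan(FOV/2) = 2 * 813.287 * tan(0.127409)
swath = 2 * 813.287 * 0.128103
swath = 208.3689 km

208.3689 km


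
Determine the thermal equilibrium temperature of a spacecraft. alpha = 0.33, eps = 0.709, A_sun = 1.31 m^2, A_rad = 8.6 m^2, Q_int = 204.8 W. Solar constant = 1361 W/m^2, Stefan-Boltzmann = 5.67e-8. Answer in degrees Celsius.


Numerator = alpha*S*A_sun + Q_int = 0.33*1361*1.31 + 204.8 = 793.1603 W
Denominator = eps*sigma*A_rad = 0.709*5.67e-8*8.6 = 3.4572258e-07 W/K^4
T^4 = 2.2942103e+09 K^4
T = 218.8559 K = -54.2941 C

-54.2941 degrees Celsius


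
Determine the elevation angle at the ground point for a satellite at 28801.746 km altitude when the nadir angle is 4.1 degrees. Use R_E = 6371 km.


r = R_E + alt = 35172.7460 km
Law of sines in the satellite / Earth-center / ground-point triangle:
  sin(nadir)/R_E = sin(90 + el)/r  =>  cos(el) = (r/R_E)*sin(nadir)
cos(el) = (35172.7460 / 6371.0000) * sin(4.1 deg) = 0.3947201
el = arccos(0.3947201) = 66.7515 deg
(Earth-central angle = 90 - nadir - el = 19.1485 deg)

66.7515 degrees


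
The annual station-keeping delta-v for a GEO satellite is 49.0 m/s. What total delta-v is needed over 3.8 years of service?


dV = rate * years = 49.0 * 3.8
dV = 186.2000 m/s

186.2000 m/s


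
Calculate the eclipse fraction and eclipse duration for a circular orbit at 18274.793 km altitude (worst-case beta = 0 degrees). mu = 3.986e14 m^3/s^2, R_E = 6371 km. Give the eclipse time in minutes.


r = 24645.7930 km
T = 641.7622 min
Eclipse fraction = arcsin(R_E/r)/pi = arcsin(6371.0000/24645.7930)/pi
= arcsin(0.2585025)/pi = 0.08322904
Eclipse duration = 0.08322904 * 641.7622 = 53.4133 min

53.4133 minutes


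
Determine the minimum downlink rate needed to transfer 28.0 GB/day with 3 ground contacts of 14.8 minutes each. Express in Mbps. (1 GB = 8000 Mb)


total contact time = 3 * 14.8 * 60 = 2664.0000 s
data = 28.0 GB = 224000.0000 Mb
rate = 224000.0000 / 2664.0000 = 84.0841 Mbps

84.0841 Mbps


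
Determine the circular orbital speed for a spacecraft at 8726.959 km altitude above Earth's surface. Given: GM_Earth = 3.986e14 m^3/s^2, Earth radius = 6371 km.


r = R_E + alt = 6371.0 + 8726.959 = 15097.9590 km = 1.5097959e+07 m
v = sqrt(mu/r) = sqrt(3.986e14 / 1.5097959e+07) = 5138.1825 m/s = 5.1382 km/s

5.1382 km/s


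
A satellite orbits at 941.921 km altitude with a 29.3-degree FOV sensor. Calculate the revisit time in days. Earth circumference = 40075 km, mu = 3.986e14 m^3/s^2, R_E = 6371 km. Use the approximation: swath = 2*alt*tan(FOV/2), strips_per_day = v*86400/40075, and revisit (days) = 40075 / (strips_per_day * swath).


swath = 2*941.921*tan(0.2556907) = 492.4600 km
v = sqrt(mu/r) = 7382.8357 m/s = 7.3828 km/s
strips/day = v*86400/40075 = 7.3828*86400/40075 = 15.9171
coverage/day = strips * swath = 15.9171 * 492.4600 = 7838.5254 km
revisit = 40075 / 7838.5254 = 5.1126 days

5.1126 days


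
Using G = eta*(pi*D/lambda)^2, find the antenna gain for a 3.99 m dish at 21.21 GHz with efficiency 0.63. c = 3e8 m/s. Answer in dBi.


lambda = c/f = 3e8 / 2.121e+10 = 0.01414427 m
G = eta*(pi*D/lambda)^2 = 0.63*(pi*3.99/0.01414427)^2
G = 494794.5573 (linear)
G = 10*log10(494794.5573) = 56.9442 dBi

56.9442 dBi


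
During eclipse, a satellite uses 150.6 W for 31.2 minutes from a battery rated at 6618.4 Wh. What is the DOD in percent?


E_used = P * t / 60 = 150.6 * 31.2 / 60 = 78.3120 Wh
DOD = E_used / E_total * 100 = 78.3120 / 6618.4 * 100
DOD = 1.1832 %

1.1832 %


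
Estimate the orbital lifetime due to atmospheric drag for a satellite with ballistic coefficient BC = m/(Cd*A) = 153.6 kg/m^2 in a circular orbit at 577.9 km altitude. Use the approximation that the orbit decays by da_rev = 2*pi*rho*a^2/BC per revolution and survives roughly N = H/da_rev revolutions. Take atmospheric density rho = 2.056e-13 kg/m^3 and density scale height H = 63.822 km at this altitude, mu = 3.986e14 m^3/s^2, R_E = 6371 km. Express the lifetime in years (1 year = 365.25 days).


a = R_E + alt = 6948.9000 km = 6.9489e+06 m
da_rev = 2*pi*rho*a^2/BC = 2*pi*2.056e-13*(6.9489e+06)^2/153.6 = 0.40611019 m per revolution
N = H/da_rev = 63822.0000 m / 0.40611019 m = 157154.3920 revolutions
P = 2*pi*sqrt(a^3/mu) = 5764.8142 s
lifetime = N*P = 157154.3920 * 5764.8142 = 9.0596587e+08 s = 10485.7161 days
years = 10485.7161 / 365.25 = 28.7083 years

28.7083 years


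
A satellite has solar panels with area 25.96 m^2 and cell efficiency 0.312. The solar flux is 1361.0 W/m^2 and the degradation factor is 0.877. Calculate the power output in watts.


P = area * eta * S * degradation
P = 25.96 * 0.312 * 1361.0 * 0.877
P = 9667.5628 W

9667.5628 W


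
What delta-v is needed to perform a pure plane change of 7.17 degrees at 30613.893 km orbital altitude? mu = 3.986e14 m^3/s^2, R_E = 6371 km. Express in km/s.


r = 36984.8930 km = 3.6984893e+07 m
V = sqrt(mu/r) = 3282.8910 m/s
di = 7.17 deg = 0.1251401 rad
dV = 2*V*sin(di/2) = 2*3282.8910*sin(0.06257005)
dV = 410.5533 m/s = 0.4105533 km/s

0.4106 km/s


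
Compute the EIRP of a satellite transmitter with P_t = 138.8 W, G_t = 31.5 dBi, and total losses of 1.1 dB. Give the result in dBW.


Pt = 138.8 W = 21.4239 dBW
EIRP = Pt_dBW + Gt - losses = 21.4239 + 31.5 - 1.1 = 51.8239 dBW

51.8239 dBW


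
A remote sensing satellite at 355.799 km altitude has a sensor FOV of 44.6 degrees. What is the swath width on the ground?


FOV = 44.6 deg = 0.7784168 rad
swath = 2 * alt * tan(FOV/2) = 2 * 355.799 * tan(0.3892084)
swath = 2 * 355.799 * 0.4101299
swath = 291.8476 km

291.8476 km


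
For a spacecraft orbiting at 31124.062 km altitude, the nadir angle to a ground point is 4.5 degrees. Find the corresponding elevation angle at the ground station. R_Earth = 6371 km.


r = R_E + alt = 37495.0620 km
Law of sines in the satellite / Earth-center / ground-point triangle:
  sin(nadir)/R_E = sin(90 + el)/r  =>  cos(el) = (r/R_E)*sin(nadir)
cos(el) = (37495.0620 / 6371.0000) * sin(4.5 deg) = 0.461753
el = arccos(0.461753) = 62.4997 deg
(Earth-central angle = 90 - nadir - el = 23.0003 deg)

62.4997 degrees


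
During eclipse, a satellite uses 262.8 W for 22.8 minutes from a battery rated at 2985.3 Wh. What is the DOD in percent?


E_used = P * t / 60 = 262.8 * 22.8 / 60 = 99.8640 Wh
DOD = E_used / E_total * 100 = 99.8640 / 2985.3 * 100
DOD = 3.3452 %

3.3452 %


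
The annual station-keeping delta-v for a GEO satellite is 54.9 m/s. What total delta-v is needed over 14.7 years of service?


dV = rate * years = 54.9 * 14.7
dV = 807.0300 m/s

807.0300 m/s


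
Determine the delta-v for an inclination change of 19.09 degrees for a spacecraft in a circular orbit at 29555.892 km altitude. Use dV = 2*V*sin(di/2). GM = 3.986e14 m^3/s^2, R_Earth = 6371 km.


r = 35926.8920 km = 3.5926892e+07 m
V = sqrt(mu/r) = 3330.8787 m/s
di = 19.09 deg = 0.3331834 rad
dV = 2*V*sin(di/2) = 2*3330.8787*sin(0.1665917)
dV = 1104.6672 m/s = 1.1047 km/s

1.1047 km/s


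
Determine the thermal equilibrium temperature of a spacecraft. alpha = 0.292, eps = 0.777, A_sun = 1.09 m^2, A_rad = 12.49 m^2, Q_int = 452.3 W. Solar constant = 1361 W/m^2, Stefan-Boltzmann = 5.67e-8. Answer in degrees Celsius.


Numerator = alpha*S*A_sun + Q_int = 0.292*1361*1.09 + 452.3 = 885.4791 W
Denominator = eps*sigma*A_rad = 0.777*5.67e-8*12.49 = 5.5025819e-07 W/K^4
T^4 = 1.6092065e+09 K^4
T = 200.2871 K = -72.8629 C

-72.8629 degrees Celsius


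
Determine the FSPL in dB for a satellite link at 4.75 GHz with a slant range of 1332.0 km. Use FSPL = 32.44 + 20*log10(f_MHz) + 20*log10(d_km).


f = 4.75 GHz = 4750.0000 MHz
d = 1332.0 km
FSPL = 32.44 + 20*log10(4750.0000) + 20*log10(1332.0)
FSPL = 32.44 + 73.5339 + 62.4901
FSPL = 168.4640 dB

168.4640 dB


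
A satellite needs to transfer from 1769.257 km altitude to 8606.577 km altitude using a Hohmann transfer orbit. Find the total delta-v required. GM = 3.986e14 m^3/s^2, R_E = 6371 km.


r1 = 8140.2570 km = 8.140257e+06 m
r2 = 14977.5770 km = 1.4977577e+07 m
dv1 = sqrt(mu/r1)*(sqrt(2*r2/(r1+r2)) - 1) = 967.8695 m/s
dv2 = sqrt(mu/r2)*(1 - sqrt(2*r1/(r1+r2))) = 829.5832 m/s
total dv = |dv1| + |dv2| = 967.8695 + 829.5832 = 1797.4527 m/s = 1.7975 km/s

1.7975 km/s


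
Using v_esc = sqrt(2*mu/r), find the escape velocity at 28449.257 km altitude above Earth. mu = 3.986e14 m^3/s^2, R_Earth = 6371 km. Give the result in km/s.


r = 6371.0 + 28449.257 = 34820.2570 km = 3.4820257e+07 m
v_esc = sqrt(2*mu/r) = sqrt(2*3.986e14 / 3.4820257e+07)
v_esc = 4784.8426 m/s = 4.7848 km/s

4.7848 km/s


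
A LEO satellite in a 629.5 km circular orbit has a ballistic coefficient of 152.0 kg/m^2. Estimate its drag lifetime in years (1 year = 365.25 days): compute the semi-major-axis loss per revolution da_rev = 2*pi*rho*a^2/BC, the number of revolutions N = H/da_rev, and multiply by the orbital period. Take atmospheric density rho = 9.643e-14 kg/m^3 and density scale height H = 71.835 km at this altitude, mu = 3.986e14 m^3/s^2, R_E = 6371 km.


a = R_E + alt = 7000.5000 km = 7.0005e+06 m
da_rev = 2*pi*rho*a^2/BC = 2*pi*9.643e-14*(7.0005e+06)^2/152.0 = 0.195346919 m per revolution
N = H/da_rev = 71835.0000 m / 0.195346919 m = 367730.3957 revolutions
P = 2*pi*sqrt(a^3/mu) = 5829.1444 s
lifetime = N*P = 367730.3957 * 5829.1444 = 2.1435536e+09 s = 24809.6477 days
years = 24809.6477 / 365.25 = 67.9251 years

67.9251 years


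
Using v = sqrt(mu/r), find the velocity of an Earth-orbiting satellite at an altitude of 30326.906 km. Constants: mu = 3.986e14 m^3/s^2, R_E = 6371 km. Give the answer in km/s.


r = R_E + alt = 6371.0 + 30326.906 = 36697.9060 km = 3.6697906e+07 m
v = sqrt(mu/r) = sqrt(3.986e14 / 3.6697906e+07) = 3295.7025 m/s = 3.2957 km/s

3.2957 km/s


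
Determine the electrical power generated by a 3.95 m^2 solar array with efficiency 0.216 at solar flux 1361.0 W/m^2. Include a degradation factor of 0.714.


P = area * eta * S * degradation
P = 3.95 * 0.216 * 1361.0 * 0.714
P = 829.1005 W

829.1005 W


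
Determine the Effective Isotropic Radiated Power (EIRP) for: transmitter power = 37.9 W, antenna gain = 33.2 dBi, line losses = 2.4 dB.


Pt = 37.9 W = 15.7864 dBW
EIRP = Pt_dBW + Gt - losses = 15.7864 + 33.2 - 2.4 = 46.5864 dBW

46.5864 dBW


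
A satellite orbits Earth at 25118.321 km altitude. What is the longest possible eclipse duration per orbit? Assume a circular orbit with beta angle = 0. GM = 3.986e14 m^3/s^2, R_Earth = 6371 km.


r = 31489.3210 km
T = 926.8403 min
Eclipse fraction = arcsin(R_E/r)/pi = arcsin(6371.0000/31489.3210)/pi
= arcsin(0.2023226)/pi = 0.06484894
Eclipse duration = 0.06484894 * 926.8403 = 60.1046 min

60.1046 minutes


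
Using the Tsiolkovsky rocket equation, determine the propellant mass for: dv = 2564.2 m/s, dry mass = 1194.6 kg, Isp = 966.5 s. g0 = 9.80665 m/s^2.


ve = Isp * g0 = 966.5 * 9.80665 = 9478.127225 m/s
mass ratio = exp(dv/ve) = exp(2564.2/9478.127225) = 1.31067029
m_prop = m_dry * (mr - 1) = 1194.6 * (1.31067029 - 1)
m_prop = 371.1267 kg

371.1267 kg


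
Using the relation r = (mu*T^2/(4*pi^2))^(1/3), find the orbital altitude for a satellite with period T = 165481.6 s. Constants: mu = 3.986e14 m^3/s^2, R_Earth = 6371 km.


T = 165481.6 s
r = (mu*T^2/(4*pi^2))^(1/3) = (3.986e14 * 165481.6^2 / (4*pi^2))^(1/3)
r = 6.5146686e+07 m = 65146.6858 km
alt = r - R_E = 65146.6858 - 6371 = 58775.6858 km

58775.6858 km


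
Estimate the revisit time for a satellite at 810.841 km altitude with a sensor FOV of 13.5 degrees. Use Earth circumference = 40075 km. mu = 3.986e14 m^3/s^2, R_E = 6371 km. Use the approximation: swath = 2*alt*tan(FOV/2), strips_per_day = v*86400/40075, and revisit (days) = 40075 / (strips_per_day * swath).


swath = 2*810.841*tan(0.1178097) = 191.9387 km
v = sqrt(mu/r) = 7449.9053 m/s = 7.4499 km/s
strips/day = v*86400/40075 = 7.4499*86400/40075 = 16.0617
coverage/day = strips * swath = 16.0617 * 191.9387 = 3082.8582 km
revisit = 40075 / 3082.8582 = 12.9993 days

12.9993 days


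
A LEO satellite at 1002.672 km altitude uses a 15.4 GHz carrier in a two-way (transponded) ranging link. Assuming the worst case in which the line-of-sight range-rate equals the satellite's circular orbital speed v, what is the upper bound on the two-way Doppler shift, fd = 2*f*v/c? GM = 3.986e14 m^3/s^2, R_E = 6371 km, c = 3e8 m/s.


r = 7.373672e+06 m
v = sqrt(mu/r) = 7352.3596 m/s (worst-case radial velocity)
f = 15.4 GHz = 1.54e+10 Hz
fd = 2*f*v/c = 2*1.54e+10*7352.3596/3.0e+08
fd = 754842.2516 Hz

754842.2516 Hz


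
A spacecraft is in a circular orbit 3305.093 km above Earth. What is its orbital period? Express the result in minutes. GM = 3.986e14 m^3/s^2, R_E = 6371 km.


r = 9676.0930 km = 9.676093e+06 m
T = 2*pi*sqrt(r^3/mu) = 2*pi*sqrt(9.0594139e+20 / 3.986e14)
T = 9472.4271 s = 157.8738 min

157.8738 minutes


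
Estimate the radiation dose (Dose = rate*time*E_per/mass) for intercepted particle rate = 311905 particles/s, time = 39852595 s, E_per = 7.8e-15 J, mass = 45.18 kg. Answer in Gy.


Total energy deposited = rate * time * E_per
  = 311905 * 39852595 * 7.8e-15 = 0.09695574 J
Dose = E_total / mass = 0.09695574 / 45.18
Dose = 0.002145988 Gy

0.0021 Gy


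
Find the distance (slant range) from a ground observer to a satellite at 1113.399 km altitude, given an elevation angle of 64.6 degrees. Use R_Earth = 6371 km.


h = 1113.399 km, el = 64.6 deg
d = -R_E*sin(el) + sqrt((R_E*sin(el))^2 + 2*R_E*h + h^2)
d = -6371.0000*sin(1.1275) + sqrt((6371.0000*0.9033353)^2 + 2*6371.0000*1113.399 + 1113.399^2)
d = 1212.5140 km

1212.5140 km


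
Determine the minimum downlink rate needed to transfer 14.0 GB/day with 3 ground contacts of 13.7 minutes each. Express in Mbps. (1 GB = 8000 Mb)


total contact time = 3 * 13.7 * 60 = 2466.0000 s
data = 14.0 GB = 112000.0000 Mb
rate = 112000.0000 / 2466.0000 = 45.4177 Mbps

45.4177 Mbps


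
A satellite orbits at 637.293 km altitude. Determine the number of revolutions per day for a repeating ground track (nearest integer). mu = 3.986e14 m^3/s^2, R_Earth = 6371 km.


r = 7.008293e+06 m
T = 2*pi*sqrt(r^3/mu) = 5838.8806 s = 97.3147 min
revs/day = 1440 / 97.3147 = 14.7974
Rounded: 15 revolutions per day

15 revolutions per day


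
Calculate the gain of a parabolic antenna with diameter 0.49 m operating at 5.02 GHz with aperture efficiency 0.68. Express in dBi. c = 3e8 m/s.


lambda = c/f = 3e8 / 5.02e+09 = 0.05976096 m
G = eta*(pi*D/lambda)^2 = 0.68*(pi*0.49/0.05976096)^2
G = 451.1965 (linear)
G = 10*log10(451.1965) = 26.5437 dBi

26.5437 dBi


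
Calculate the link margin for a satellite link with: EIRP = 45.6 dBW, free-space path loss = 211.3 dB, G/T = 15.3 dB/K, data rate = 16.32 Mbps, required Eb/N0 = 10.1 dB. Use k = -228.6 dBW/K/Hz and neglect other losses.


C/N0 = EIRP - FSPL + G/T - k = 45.6 - 211.3 + 15.3 - (-228.6)
C/N0 = 78.2000 dB-Hz
R_b = 16.32 Mbps = 1.632e+07 bps -> 10*log10(R_b) = 72.1272 dB-Hz
Eb/N0 = C/N0 - 10*log10(R_b) = 78.2000 - 72.1272 = 6.0728 dB
Margin = Eb/N0 - Eb/N0_req = 6.0728 - 10.1 = -4.0272 dB (negative margin: link does not close)

-4.0272 dB


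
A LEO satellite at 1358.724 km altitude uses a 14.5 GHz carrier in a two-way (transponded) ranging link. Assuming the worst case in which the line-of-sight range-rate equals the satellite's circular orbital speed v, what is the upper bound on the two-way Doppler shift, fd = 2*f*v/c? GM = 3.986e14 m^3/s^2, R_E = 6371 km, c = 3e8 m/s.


r = 7.729724e+06 m
v = sqrt(mu/r) = 7181.0286 m/s (worst-case radial velocity)
f = 14.5 GHz = 1.45e+10 Hz
fd = 2*f*v/c = 2*1.45e+10*7181.0286/3.0e+08
fd = 694166.0935 Hz

694166.0935 Hz


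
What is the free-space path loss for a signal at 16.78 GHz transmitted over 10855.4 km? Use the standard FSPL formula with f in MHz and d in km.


f = 16.78 GHz = 16780.0000 MHz
d = 10855.4 km
FSPL = 32.44 + 20*log10(16780.0000) + 20*log10(10855.4)
FSPL = 32.44 + 84.4958 + 80.7129
FSPL = 197.6488 dB

197.6488 dB


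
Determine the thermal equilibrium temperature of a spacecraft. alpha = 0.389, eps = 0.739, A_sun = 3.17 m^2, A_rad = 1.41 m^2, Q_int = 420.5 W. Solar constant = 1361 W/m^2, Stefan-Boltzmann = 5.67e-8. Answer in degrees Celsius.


Numerator = alpha*S*A_sun + Q_int = 0.389*1361*3.17 + 420.5 = 2098.7899 W
Denominator = eps*sigma*A_rad = 0.739*5.67e-8*1.41 = 5.9080833e-08 W/K^4
T^4 = 3.5524041e+10 K^4
T = 434.1408 K = 160.9908 C

160.9908 degrees Celsius


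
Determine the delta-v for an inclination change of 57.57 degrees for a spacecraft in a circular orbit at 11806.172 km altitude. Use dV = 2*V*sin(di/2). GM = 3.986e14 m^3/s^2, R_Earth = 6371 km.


r = 18177.1720 km = 1.8177172e+07 m
V = sqrt(mu/r) = 4682.7987 m/s
di = 57.57 deg = 1.0048 rad
dV = 2*V*sin(di/2) = 2*4682.7987*sin(0.502393)
dV = 4509.7622 m/s = 4.5098 km/s

4.5098 km/s


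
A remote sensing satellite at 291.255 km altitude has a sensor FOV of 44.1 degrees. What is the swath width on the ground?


FOV = 44.1 deg = 0.7696902 rad
swath = 2 * alt * tan(FOV/2) = 2 * 291.255 * tan(0.3848451)
swath = 2 * 291.255 * 0.4050417
swath = 235.9408 km

235.9408 km


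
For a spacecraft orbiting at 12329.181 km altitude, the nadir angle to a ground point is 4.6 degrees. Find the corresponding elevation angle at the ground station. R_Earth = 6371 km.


r = R_E + alt = 18700.1810 km
Law of sines in the satellite / Earth-center / ground-point triangle:
  sin(nadir)/R_E = sin(90 + el)/r  =>  cos(el) = (r/R_E)*sin(nadir)
cos(el) = (18700.1810 / 6371.0000) * sin(4.6 deg) = 0.2354002
el = arccos(0.2354002) = 76.3848 deg
(Earth-central angle = 90 - nadir - el = 9.0152 deg)

76.3848 degrees


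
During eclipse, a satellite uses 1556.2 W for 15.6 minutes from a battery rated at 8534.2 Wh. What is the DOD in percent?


E_used = P * t / 60 = 1556.2 * 15.6 / 60 = 404.6120 Wh
DOD = E_used / E_total * 100 = 404.6120 / 8534.2 * 100
DOD = 4.7411 %

4.7411 %


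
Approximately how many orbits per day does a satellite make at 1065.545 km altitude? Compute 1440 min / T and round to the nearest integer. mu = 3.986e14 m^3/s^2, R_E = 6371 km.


r = 7.436545e+06 m
T = 2*pi*sqrt(r^3/mu) = 6382.1651 s = 106.3694 min
revs/day = 1440 / 106.3694 = 13.5377
Rounded: 14 revolutions per day

14 revolutions per day


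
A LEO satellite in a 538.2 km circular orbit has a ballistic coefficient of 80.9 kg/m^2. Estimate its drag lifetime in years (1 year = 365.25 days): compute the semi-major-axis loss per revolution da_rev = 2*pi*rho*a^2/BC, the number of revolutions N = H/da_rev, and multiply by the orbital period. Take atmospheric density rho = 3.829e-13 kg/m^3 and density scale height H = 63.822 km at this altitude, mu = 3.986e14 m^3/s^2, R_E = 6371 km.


a = R_E + alt = 6909.2000 km = 6.9092e+06 m
da_rev = 2*pi*rho*a^2/BC = 2*pi*3.829e-13*(6.9092e+06)^2/80.9 = 1.419620 m per revolution
N = H/da_rev = 63822.0000 m / 1.419620 m = 44957.0875 revolutions
P = 2*pi*sqrt(a^3/mu) = 5715.4821 s
lifetime = N*P = 44957.0875 * 5715.4821 = 2.5695143e+08 s = 2973.9749 days
years = 2973.9749 / 365.25 = 8.1423 years

8.1423 years


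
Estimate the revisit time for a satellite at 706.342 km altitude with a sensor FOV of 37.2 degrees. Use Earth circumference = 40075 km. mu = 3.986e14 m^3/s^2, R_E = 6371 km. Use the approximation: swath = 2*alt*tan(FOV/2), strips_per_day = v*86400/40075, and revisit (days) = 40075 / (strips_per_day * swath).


swath = 2*706.342*tan(0.3246312) = 475.4207 km
v = sqrt(mu/r) = 7504.7038 m/s = 7.5047 km/s
strips/day = v*86400/40075 = 7.5047*86400/40075 = 16.1798
coverage/day = strips * swath = 16.1798 * 475.4207 = 7692.2227 km
revisit = 40075 / 7692.2227 = 5.2098 days

5.2098 days


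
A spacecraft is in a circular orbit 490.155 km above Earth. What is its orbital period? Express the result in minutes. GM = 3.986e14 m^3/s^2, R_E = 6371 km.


r = 6861.1550 km = 6.861155e+06 m
T = 2*pi*sqrt(r^3/mu) = 2*pi*sqrt(3.2299194e+20 / 3.986e14)
T = 5655.9696 s = 94.2662 min

94.2662 minutes


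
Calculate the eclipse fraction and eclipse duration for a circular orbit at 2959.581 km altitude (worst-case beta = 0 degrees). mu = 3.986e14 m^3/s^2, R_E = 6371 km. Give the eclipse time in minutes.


r = 9330.5810 km
T = 149.4937 min
Eclipse fraction = arcsin(R_E/r)/pi = arcsin(6371.0000/9330.5810)/pi
= arcsin(0.6828085)/pi = 0.2392417
Eclipse duration = 0.2392417 * 149.4937 = 35.7651 min

35.7651 minutes


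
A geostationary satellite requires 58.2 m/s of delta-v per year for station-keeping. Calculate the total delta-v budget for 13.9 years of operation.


dV = rate * years = 58.2 * 13.9
dV = 808.9800 m/s

808.9800 m/s


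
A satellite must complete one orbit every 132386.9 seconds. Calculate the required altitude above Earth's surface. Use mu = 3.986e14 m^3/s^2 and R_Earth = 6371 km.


T = 132386.9 s
r = (mu*T^2/(4*pi^2))^(1/3) = (3.986e14 * 132386.9^2 / (4*pi^2))^(1/3)
r = 5.614217e+07 m = 56142.1699 km
alt = r - R_E = 56142.1699 - 6371 = 49771.1699 km

49771.1699 km


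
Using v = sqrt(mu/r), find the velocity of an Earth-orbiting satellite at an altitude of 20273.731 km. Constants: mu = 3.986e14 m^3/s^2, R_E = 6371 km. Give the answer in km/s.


r = R_E + alt = 6371.0 + 20273.731 = 26644.7310 km = 2.6644731e+07 m
v = sqrt(mu/r) = sqrt(3.986e14 / 2.6644731e+07) = 3867.7908 m/s = 3.8678 km/s

3.8678 km/s


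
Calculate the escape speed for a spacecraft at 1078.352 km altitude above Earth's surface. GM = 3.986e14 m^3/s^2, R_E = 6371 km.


r = 6371.0 + 1078.352 = 7449.3520 km = 7.449352e+06 m
v_esc = sqrt(2*mu/r) = sqrt(2*3.986e14 / 7.449352e+06)
v_esc = 10344.8547 m/s = 10.3449 km/s

10.3449 km/s


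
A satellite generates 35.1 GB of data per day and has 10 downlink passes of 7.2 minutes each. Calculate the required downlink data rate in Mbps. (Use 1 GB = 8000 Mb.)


total contact time = 10 * 7.2 * 60 = 4320.0000 s
data = 35.1 GB = 280800.0000 Mb
rate = 280800.0000 / 4320.0000 = 65.0000 Mbps

65.0000 Mbps


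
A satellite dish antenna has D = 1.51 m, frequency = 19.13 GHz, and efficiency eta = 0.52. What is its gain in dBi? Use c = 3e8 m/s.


lambda = c/f = 3e8 / 1.913e+10 = 0.01568217 m
G = eta*(pi*D/lambda)^2 = 0.52*(pi*1.51/0.01568217)^2
G = 47582.1886 (linear)
G = 10*log10(47582.1886) = 46.7744 dBi

46.7744 dBi


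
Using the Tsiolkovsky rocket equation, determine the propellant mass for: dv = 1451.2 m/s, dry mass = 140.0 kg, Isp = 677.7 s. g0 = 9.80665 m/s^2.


ve = Isp * g0 = 677.7 * 9.80665 = 6645.966705 m/s
mass ratio = exp(dv/ve) = exp(1451.2/6645.966705) = 1.24403235
m_prop = m_dry * (mr - 1) = 140.0 * (1.24403235 - 1)
m_prop = 34.1645 kg

34.1645 kg


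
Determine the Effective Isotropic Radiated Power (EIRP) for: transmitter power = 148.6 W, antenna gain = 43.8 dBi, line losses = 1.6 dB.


Pt = 148.6 W = 21.7202 dBW
EIRP = Pt_dBW + Gt - losses = 21.7202 + 43.8 - 1.6 = 63.9202 dBW

63.9202 dBW


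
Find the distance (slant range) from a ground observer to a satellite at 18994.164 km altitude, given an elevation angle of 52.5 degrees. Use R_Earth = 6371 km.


h = 18994.164 km, el = 52.5 deg
d = -R_E*sin(el) + sqrt((R_E*sin(el))^2 + 2*R_E*h + h^2)
d = -6371.0000*sin(0.9162979) + sqrt((6371.0000*0.7933533)^2 + 2*6371.0000*18994.164 + 18994.164^2)
d = 20012.4446 km

20012.4446 km


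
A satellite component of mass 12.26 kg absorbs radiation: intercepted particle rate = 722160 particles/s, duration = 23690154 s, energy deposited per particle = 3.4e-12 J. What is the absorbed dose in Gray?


Total energy deposited = rate * time * E_per
  = 722160 * 23690154 * 3.4e-12 = 58.1675 J
Dose = E_total / mass = 58.1675 / 12.26
Dose = 4.7445 Gy

4.7445 Gy


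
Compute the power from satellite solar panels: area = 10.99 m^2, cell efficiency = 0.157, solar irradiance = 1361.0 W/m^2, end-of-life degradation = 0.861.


P = area * eta * S * degradation
P = 10.99 * 0.157 * 1361.0 * 0.861
P = 2021.8951 W

2021.8951 W


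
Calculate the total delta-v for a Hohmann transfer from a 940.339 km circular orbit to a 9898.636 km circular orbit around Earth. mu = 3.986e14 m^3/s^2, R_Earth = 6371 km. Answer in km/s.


r1 = 7311.3390 km = 7.311339e+06 m
r2 = 16269.6360 km = 1.6269636e+07 m
dv1 = sqrt(mu/r1)*(sqrt(2*r2/(r1+r2)) - 1) = 1289.8424 m/s
dv2 = sqrt(mu/r2)*(1 - sqrt(2*r1/(r1+r2))) = 1051.9747 m/s
total dv = |dv1| + |dv2| = 1289.8424 + 1051.9747 = 2341.8171 m/s = 2.3418 km/s

2.3418 km/s


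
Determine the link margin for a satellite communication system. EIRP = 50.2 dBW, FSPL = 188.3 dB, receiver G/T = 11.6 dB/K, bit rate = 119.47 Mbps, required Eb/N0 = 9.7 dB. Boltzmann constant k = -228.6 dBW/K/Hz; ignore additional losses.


C/N0 = EIRP - FSPL + G/T - k = 50.2 - 188.3 + 11.6 - (-228.6)
C/N0 = 102.1000 dB-Hz
R_b = 119.47 Mbps = 1.1947e+08 bps -> 10*log10(R_b) = 80.7726 dB-Hz
Eb/N0 = C/N0 - 10*log10(R_b) = 102.1000 - 80.7726 = 21.3274 dB
Margin = Eb/N0 - Eb/N0_req = 21.3274 - 9.7 = 11.6274 dB (link closes)

11.6274 dB


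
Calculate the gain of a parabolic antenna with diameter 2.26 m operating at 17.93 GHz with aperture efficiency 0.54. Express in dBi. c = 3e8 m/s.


lambda = c/f = 3e8 / 1.793e+10 = 0.01673173 m
G = eta*(pi*D/lambda)^2 = 0.54*(pi*2.26/0.01673173)^2
G = 97236.3063 (linear)
G = 10*log10(97236.3063) = 49.8783 dBi

49.8783 dBi


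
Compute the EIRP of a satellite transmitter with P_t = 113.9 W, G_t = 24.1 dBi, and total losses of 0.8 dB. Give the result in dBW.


Pt = 113.9 W = 20.5652 dBW
EIRP = Pt_dBW + Gt - losses = 20.5652 + 24.1 - 0.8 = 43.8652 dBW

43.8652 dBW


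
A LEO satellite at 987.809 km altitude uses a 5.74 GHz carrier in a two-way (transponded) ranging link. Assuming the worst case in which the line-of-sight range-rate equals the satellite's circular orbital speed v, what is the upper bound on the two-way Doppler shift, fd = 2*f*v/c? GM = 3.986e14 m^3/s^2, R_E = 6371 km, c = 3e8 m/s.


r = 7.358809e+06 m
v = sqrt(mu/r) = 7359.7808 m/s (worst-case radial velocity)
f = 5.74 GHz = 5.74e+09 Hz
fd = 2*f*v/c = 2*5.74e+09*7359.7808/3.0e+08
fd = 281634.2799 Hz

281634.2799 Hz


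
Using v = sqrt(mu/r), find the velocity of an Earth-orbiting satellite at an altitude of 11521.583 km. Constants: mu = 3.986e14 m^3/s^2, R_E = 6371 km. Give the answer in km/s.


r = R_E + alt = 6371.0 + 11521.583 = 17892.5830 km = 1.7892583e+07 m
v = sqrt(mu/r) = sqrt(3.986e14 / 1.7892583e+07) = 4719.8927 m/s = 4.7199 km/s

4.7199 km/s


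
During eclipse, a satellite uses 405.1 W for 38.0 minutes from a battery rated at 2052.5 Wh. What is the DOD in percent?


E_used = P * t / 60 = 405.1 * 38.0 / 60 = 256.5633 Wh
DOD = E_used / E_total * 100 = 256.5633 / 2052.5 * 100
DOD = 12.5000 %

12.5000 %


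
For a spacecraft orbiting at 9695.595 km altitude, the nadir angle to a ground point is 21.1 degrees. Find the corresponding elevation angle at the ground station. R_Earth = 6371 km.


r = R_E + alt = 16066.5950 km
Law of sines in the satellite / Earth-center / ground-point triangle:
  sin(nadir)/R_E = sin(90 + el)/r  =>  cos(el) = (r/R_E)*sin(nadir)
cos(el) = (16066.5950 / 6371.0000) * sin(21.1 deg) = 0.9078517
el = arccos(0.9078517) = 24.7899 deg
(Earth-central angle = 90 - nadir - el = 44.1101 deg)

24.7899 degrees


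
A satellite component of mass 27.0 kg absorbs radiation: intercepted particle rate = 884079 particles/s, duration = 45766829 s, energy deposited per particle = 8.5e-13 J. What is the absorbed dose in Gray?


Total energy deposited = rate * time * E_per
  = 884079 * 45766829 * 8.5e-13 = 34.3923 J
Dose = E_total / mass = 34.3923 / 27.0
Dose = 1.2738 Gy

1.2738 Gy


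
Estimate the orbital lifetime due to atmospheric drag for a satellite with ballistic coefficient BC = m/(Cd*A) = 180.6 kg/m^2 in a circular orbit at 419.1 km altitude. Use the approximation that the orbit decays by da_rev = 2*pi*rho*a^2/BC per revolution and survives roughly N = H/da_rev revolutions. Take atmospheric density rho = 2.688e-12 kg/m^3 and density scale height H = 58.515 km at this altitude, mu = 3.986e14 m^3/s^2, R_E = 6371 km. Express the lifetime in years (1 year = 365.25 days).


a = R_E + alt = 6790.1000 km = 6.7901e+06 m
da_rev = 2*pi*rho*a^2/BC = 2*pi*2.688e-12*(6.7901e+06)^2/180.6 = 4.311652 m per revolution
N = H/da_rev = 58515.0000 m / 4.311652 m = 13571.3635 revolutions
P = 2*pi*sqrt(a^3/mu) = 5568.3366 s
lifetime = N*P = 13571.3635 * 5568.3366 = 7.5569919e+07 s = 874.6518 days
years = 874.6518 / 365.25 = 2.3947 years

2.3947 years


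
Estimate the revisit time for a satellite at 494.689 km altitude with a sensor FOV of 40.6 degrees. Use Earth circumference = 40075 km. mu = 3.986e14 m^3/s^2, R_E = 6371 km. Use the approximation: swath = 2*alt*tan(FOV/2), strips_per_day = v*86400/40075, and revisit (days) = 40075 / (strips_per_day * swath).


swath = 2*494.689*tan(0.3543018) = 365.9820 km
v = sqrt(mu/r) = 7619.5019 m/s = 7.6195 km/s
strips/day = v*86400/40075 = 7.6195*86400/40075 = 16.4273
coverage/day = strips * swath = 16.4273 * 365.9820 = 6012.1051 km
revisit = 40075 / 6012.1051 = 6.6657 days

6.6657 days


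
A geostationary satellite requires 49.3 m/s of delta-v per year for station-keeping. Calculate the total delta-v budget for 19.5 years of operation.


dV = rate * years = 49.3 * 19.5
dV = 961.3500 m/s

961.3500 m/s


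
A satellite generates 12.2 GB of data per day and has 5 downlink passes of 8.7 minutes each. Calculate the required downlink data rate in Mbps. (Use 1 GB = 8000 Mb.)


total contact time = 5 * 8.7 * 60 = 2610.0000 s
data = 12.2 GB = 97600.0000 Mb
rate = 97600.0000 / 2610.0000 = 37.3946 Mbps

37.3946 Mbps


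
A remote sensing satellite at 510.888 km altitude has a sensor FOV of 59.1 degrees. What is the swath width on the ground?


FOV = 59.1 deg = 1.0315 rad
swath = 2 * alt * tan(FOV/2) = 2 * 510.888 * tan(0.5157448)
swath = 2 * 510.888 * 0.5669254
swath = 579.2707 km

579.2707 km


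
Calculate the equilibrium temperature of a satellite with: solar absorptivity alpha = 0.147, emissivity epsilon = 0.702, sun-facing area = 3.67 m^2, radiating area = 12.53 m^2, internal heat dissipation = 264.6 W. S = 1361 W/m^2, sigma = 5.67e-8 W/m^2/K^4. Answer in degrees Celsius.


Numerator = alpha*S*A_sun + Q_int = 0.147*1361*3.67 + 264.6 = 998.8459 W
Denominator = eps*sigma*A_rad = 0.702*5.67e-8*12.53 = 4.987366e-07 W/K^4
T^4 = 2.0027523e+09 K^4
T = 211.5470 K = -61.6030 C

-61.6030 degrees Celsius


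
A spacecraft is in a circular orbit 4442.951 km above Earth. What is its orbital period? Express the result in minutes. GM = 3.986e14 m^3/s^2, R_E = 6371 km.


r = 10813.9510 km = 1.0813951e+07 m
T = 2*pi*sqrt(r^3/mu) = 2*pi*sqrt(1.2646e+21 / 3.986e14)
T = 11191.4876 s = 186.5248 min

186.5248 minutes


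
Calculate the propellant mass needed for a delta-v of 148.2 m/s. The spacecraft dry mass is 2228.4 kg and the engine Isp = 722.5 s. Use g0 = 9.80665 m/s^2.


ve = Isp * g0 = 722.5 * 9.80665 = 7085.304625 m/s
mass ratio = exp(dv/ve) = exp(148.2/7085.304625) = 1.02113682
m_prop = m_dry * (mr - 1) = 2228.4 * (1.02113682 - 1)
m_prop = 47.1013 kg

47.1013 kg


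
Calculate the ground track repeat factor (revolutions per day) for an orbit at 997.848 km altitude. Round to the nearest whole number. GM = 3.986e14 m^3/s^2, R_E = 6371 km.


r = 7.368848e+06 m
T = 2*pi*sqrt(r^3/mu) = 6295.2157 s = 104.9203 min
revs/day = 1440 / 104.9203 = 13.7247
Rounded: 14 revolutions per day

14 revolutions per day


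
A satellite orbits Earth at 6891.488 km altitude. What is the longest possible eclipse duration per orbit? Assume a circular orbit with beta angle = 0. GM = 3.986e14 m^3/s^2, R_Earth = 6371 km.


r = 13262.4880 km
T = 253.3363 min
Eclipse fraction = arcsin(R_E/r)/pi = arcsin(6371.0000/13262.4880)/pi
= arcsin(0.4803774)/pi = 0.1595003
Eclipse duration = 0.1595003 * 253.3363 = 40.4072 min

40.4072 minutes


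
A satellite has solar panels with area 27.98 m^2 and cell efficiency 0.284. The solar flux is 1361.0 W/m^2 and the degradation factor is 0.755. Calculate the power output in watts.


P = area * eta * S * degradation
P = 27.98 * 0.284 * 1361.0 * 0.755
P = 8165.2808 W

8165.2808 W


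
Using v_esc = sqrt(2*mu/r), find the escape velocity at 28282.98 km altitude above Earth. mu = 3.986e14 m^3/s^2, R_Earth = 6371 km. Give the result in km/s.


r = 6371.0 + 28282.98 = 34653.9800 km = 3.465398e+07 m
v_esc = sqrt(2*mu/r) = sqrt(2*3.986e14 / 3.465398e+07)
v_esc = 4796.3082 m/s = 4.7963 km/s

4.7963 km/s


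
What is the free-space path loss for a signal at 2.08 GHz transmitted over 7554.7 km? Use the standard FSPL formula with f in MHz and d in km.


f = 2.08 GHz = 2080.0000 MHz
d = 7554.7 km
FSPL = 32.44 + 20*log10(2080.0000) + 20*log10(7554.7)
FSPL = 32.44 + 66.3613 + 77.5643
FSPL = 176.3656 dB

176.3656 dB


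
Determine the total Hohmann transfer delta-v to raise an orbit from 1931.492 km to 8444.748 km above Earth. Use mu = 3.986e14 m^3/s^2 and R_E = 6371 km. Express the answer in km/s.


r1 = 8302.4920 km = 8.302492e+06 m
r2 = 14815.7480 km = 1.4815748e+07 m
dv1 = sqrt(mu/r1)*(sqrt(2*r2/(r1+r2)) - 1) = 915.5719 m/s
dv2 = sqrt(mu/r2)*(1 - sqrt(2*r1/(r1+r2))) = 790.9787 m/s
total dv = |dv1| + |dv2| = 915.5719 + 790.9787 = 1706.5507 m/s = 1.7066 km/s

1.7066 km/s


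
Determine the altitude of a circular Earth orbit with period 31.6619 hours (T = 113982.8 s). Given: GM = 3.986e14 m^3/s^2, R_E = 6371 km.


T = 113982.8 s
r = (mu*T^2/(4*pi^2))^(1/3) = (3.986e14 * 113982.8^2 / (4*pi^2))^(1/3)
r = 5.0810336e+07 m = 50810.3360 km
alt = r - R_E = 50810.3360 - 6371 = 44439.3360 km

44439.3360 km


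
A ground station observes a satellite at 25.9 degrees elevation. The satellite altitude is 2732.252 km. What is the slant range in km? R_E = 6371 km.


h = 2732.252 km, el = 25.9 deg
d = -R_E*sin(el) + sqrt((R_E*sin(el))^2 + 2*R_E*h + h^2)
d = -6371.0000*sin(0.4520403) + sqrt((6371.0000*0.4368018)^2 + 2*6371.0000*2732.252 + 2732.252^2)
d = 4289.8926 km

4289.8926 km


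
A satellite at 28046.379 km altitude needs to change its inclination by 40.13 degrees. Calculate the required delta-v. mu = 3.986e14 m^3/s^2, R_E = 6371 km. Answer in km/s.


r = 34417.3790 km = 3.4417379e+07 m
V = sqrt(mu/r) = 3403.1395 m/s
di = 40.13 deg = 0.7004006 rad
dV = 2*V*sin(di/2) = 2*3403.1395*sin(0.3502003)
dV = 2335.1388 m/s = 2.3351 km/s

2.3351 km/s


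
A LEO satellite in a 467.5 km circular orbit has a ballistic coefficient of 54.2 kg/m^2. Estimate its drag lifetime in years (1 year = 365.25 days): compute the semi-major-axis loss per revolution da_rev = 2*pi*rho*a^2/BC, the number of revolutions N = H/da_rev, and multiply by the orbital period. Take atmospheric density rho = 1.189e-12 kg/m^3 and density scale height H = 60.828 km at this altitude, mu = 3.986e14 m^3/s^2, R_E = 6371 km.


a = R_E + alt = 6838.5000 km = 6.8385e+06 m
da_rev = 2*pi*rho*a^2/BC = 2*pi*1.189e-12*(6.8385e+06)^2/54.2 = 6.445909 m per revolution
N = H/da_rev = 60828.0000 m / 6.445909 m = 9436.6837 revolutions
P = 2*pi*sqrt(a^3/mu) = 5627.9794 s
lifetime = N*P = 9436.6837 * 5627.9794 = 5.3109461e+07 s = 614.6928 days
years = 614.6928 / 365.25 = 1.6829 years

1.6829 years


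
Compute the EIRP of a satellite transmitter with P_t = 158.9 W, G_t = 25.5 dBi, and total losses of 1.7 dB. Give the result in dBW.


Pt = 158.9 W = 22.0112 dBW
EIRP = Pt_dBW + Gt - losses = 22.0112 + 25.5 - 1.7 = 45.8112 dBW

45.8112 dBW


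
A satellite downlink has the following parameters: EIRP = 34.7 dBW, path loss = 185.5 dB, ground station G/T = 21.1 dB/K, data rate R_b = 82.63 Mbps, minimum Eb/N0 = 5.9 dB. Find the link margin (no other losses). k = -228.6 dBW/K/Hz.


C/N0 = EIRP - FSPL + G/T - k = 34.7 - 185.5 + 21.1 - (-228.6)
C/N0 = 98.9000 dB-Hz
R_b = 82.63 Mbps = 8.263e+07 bps -> 10*log10(R_b) = 79.1714 dB-Hz
Eb/N0 = C/N0 - 10*log10(R_b) = 98.9000 - 79.1714 = 19.7286 dB
Margin = Eb/N0 - Eb/N0_req = 19.7286 - 5.9 = 13.8286 dB (link closes)

13.8286 dB


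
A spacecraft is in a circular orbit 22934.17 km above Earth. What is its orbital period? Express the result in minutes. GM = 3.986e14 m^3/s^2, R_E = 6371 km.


r = 29305.1700 km = 2.930517e+07 m
T = 2*pi*sqrt(r^3/mu) = 2*pi*sqrt(2.5167075e+22 / 3.986e14)
T = 49926.0939 s = 832.1016 min

832.1016 minutes


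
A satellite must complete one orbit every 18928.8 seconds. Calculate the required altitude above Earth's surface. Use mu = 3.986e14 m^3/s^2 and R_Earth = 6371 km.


T = 18928.8 s
r = (mu*T^2/(4*pi^2))^(1/3) = (3.986e14 * 18928.8^2 / (4*pi^2))^(1/3)
r = 1.5351162e+07 m = 15351.1615 km
alt = r - R_E = 15351.1615 - 6371 = 8980.1615 km

8980.1615 km


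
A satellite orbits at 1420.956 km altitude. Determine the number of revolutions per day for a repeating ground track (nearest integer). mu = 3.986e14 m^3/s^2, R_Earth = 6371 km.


r = 7.791956e+06 m
T = 2*pi*sqrt(r^3/mu) = 6845.1183 s = 114.0853 min
revs/day = 1440 / 114.0853 = 12.6221
Rounded: 13 revolutions per day

13 revolutions per day


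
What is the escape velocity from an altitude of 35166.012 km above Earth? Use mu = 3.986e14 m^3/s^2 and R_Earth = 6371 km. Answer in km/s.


r = 6371.0 + 35166.012 = 41537.0120 km = 4.1537012e+07 m
v_esc = sqrt(2*mu/r) = sqrt(2*3.986e14 / 4.1537012e+07)
v_esc = 4380.9270 m/s = 4.3809 km/s

4.3809 km/s


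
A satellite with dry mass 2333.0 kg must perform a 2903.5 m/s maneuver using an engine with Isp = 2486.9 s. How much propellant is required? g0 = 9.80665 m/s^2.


ve = Isp * g0 = 2486.9 * 9.80665 = 24388.157885 m/s
mass ratio = exp(dv/ve) = exp(2903.5/24388.157885) = 1.12643039
m_prop = m_dry * (mr - 1) = 2333.0 * (1.12643039 - 1)
m_prop = 294.9621 kg

294.9621 kg


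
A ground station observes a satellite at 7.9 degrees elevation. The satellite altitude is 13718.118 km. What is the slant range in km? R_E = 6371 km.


h = 13718.118 km, el = 7.9 deg
d = -R_E*sin(el) + sqrt((R_E*sin(el))^2 + 2*R_E*h + h^2)
d = -6371.0000*sin(0.137881) + sqrt((6371.0000*0.1374445)^2 + 2*6371.0000*13718.118 + 13718.118^2)
d = 18196.5667 km

18196.5667 km


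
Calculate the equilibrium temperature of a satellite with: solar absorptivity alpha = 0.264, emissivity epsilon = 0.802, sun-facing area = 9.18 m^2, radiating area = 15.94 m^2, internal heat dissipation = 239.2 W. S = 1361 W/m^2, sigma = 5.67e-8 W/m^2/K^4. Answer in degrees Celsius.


Numerator = alpha*S*A_sun + Q_int = 0.264*1361*9.18 + 239.2 = 3537.6107 W
Denominator = eps*sigma*A_rad = 0.802*5.67e-8*15.94 = 7.24846e-07 W/K^4
T^4 = 4.8804998e+09 K^4
T = 264.3115 K = -8.8385 C

-8.8385 degrees Celsius
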